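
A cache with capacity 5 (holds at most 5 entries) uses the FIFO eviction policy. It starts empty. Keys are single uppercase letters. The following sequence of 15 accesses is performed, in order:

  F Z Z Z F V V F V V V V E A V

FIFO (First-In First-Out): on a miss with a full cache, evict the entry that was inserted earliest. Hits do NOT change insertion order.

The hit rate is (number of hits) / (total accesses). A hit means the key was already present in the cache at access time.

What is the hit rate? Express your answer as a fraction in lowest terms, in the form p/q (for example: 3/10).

Answer: 2/3

Derivation:
FIFO simulation (capacity=5):
  1. access F: MISS. Cache (old->new): [F]
  2. access Z: MISS. Cache (old->new): [F Z]
  3. access Z: HIT. Cache (old->new): [F Z]
  4. access Z: HIT. Cache (old->new): [F Z]
  5. access F: HIT. Cache (old->new): [F Z]
  6. access V: MISS. Cache (old->new): [F Z V]
  7. access V: HIT. Cache (old->new): [F Z V]
  8. access F: HIT. Cache (old->new): [F Z V]
  9. access V: HIT. Cache (old->new): [F Z V]
  10. access V: HIT. Cache (old->new): [F Z V]
  11. access V: HIT. Cache (old->new): [F Z V]
  12. access V: HIT. Cache (old->new): [F Z V]
  13. access E: MISS. Cache (old->new): [F Z V E]
  14. access A: MISS. Cache (old->new): [F Z V E A]
  15. access V: HIT. Cache (old->new): [F Z V E A]
Total: 10 hits, 5 misses, 0 evictions

Hit rate = 10/15 = 2/3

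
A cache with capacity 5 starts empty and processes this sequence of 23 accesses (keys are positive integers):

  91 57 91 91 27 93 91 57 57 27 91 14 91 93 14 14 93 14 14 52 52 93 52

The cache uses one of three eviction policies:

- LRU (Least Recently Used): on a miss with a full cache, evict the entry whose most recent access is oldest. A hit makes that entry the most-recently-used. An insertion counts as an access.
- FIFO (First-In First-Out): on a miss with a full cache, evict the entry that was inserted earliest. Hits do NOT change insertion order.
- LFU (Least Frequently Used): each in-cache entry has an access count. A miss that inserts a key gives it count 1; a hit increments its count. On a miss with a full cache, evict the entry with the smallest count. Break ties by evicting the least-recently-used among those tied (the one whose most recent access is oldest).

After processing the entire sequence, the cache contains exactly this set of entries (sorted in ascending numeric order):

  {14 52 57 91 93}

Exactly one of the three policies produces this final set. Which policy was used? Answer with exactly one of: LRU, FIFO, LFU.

Answer: LFU

Derivation:
Simulating under each policy and comparing final sets:
  LRU: final set = {14 27 52 91 93} -> differs
  FIFO: final set = {14 27 52 57 93} -> differs
  LFU: final set = {14 52 57 91 93} -> MATCHES target
Only LFU produces the target set.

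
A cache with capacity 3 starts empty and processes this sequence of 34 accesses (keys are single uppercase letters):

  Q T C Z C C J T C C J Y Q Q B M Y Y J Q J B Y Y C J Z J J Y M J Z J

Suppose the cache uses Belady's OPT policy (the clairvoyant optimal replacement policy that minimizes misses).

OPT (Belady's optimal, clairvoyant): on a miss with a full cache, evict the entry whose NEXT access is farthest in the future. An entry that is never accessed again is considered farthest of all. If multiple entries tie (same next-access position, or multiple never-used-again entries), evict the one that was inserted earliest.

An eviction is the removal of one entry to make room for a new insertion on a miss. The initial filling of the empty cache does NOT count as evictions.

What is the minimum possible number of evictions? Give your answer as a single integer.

OPT (Belady) simulation (capacity=3):
  1. access Q: MISS. Cache: [Q]
  2. access T: MISS. Cache: [Q T]
  3. access C: MISS. Cache: [Q T C]
  4. access Z: MISS, evict Q (next use: step 13). Cache: [T C Z]
  5. access C: HIT. Next use of C: step 6. Cache: [T C Z]
  6. access C: HIT. Next use of C: step 9. Cache: [T C Z]
  7. access J: MISS, evict Z (next use: step 27). Cache: [T C J]
  8. access T: HIT. Next use of T: never. Cache: [T C J]
  9. access C: HIT. Next use of C: step 10. Cache: [T C J]
  10. access C: HIT. Next use of C: step 25. Cache: [T C J]
  11. access J: HIT. Next use of J: step 19. Cache: [T C J]
  12. access Y: MISS, evict T (next use: never). Cache: [C J Y]
  13. access Q: MISS, evict C (next use: step 25). Cache: [J Y Q]
  14. access Q: HIT. Next use of Q: step 20. Cache: [J Y Q]
  15. access B: MISS, evict Q (next use: step 20). Cache: [J Y B]
  16. access M: MISS, evict B (next use: step 22). Cache: [J Y M]
  17. access Y: HIT. Next use of Y: step 18. Cache: [J Y M]
  18. access Y: HIT. Next use of Y: step 23. Cache: [J Y M]
  19. access J: HIT. Next use of J: step 21. Cache: [J Y M]
  20. access Q: MISS, evict M (next use: step 31). Cache: [J Y Q]
  21. access J: HIT. Next use of J: step 26. Cache: [J Y Q]
  22. access B: MISS, evict Q (next use: never). Cache: [J Y B]
  23. access Y: HIT. Next use of Y: step 24. Cache: [J Y B]
  24. access Y: HIT. Next use of Y: step 30. Cache: [J Y B]
  25. access C: MISS, evict B (next use: never). Cache: [J Y C]
  26. access J: HIT. Next use of J: step 28. Cache: [J Y C]
  27. access Z: MISS, evict C (next use: never). Cache: [J Y Z]
  28. access J: HIT. Next use of J: step 29. Cache: [J Y Z]
  29. access J: HIT. Next use of J: step 32. Cache: [J Y Z]
  30. access Y: HIT. Next use of Y: never. Cache: [J Y Z]
  31. access M: MISS, evict Y (next use: never). Cache: [J Z M]
  32. access J: HIT. Next use of J: step 34. Cache: [J Z M]
  33. access Z: HIT. Next use of Z: never. Cache: [J Z M]
  34. access J: HIT. Next use of J: never. Cache: [J Z M]
Total: 20 hits, 14 misses, 11 evictions

Answer: 11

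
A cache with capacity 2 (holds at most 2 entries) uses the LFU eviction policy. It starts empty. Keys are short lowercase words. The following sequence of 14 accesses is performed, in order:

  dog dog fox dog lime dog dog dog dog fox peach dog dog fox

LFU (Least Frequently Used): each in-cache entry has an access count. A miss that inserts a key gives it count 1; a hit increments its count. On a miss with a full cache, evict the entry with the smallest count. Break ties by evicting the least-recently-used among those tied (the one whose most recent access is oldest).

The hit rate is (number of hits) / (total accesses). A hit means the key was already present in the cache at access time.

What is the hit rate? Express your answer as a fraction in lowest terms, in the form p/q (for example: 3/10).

LFU simulation (capacity=2):
  1. access dog: MISS. Cache: [dog(c=1)]
  2. access dog: HIT, count now 2. Cache: [dog(c=2)]
  3. access fox: MISS. Cache: [fox(c=1) dog(c=2)]
  4. access dog: HIT, count now 3. Cache: [fox(c=1) dog(c=3)]
  5. access lime: MISS, evict fox(c=1). Cache: [lime(c=1) dog(c=3)]
  6. access dog: HIT, count now 4. Cache: [lime(c=1) dog(c=4)]
  7. access dog: HIT, count now 5. Cache: [lime(c=1) dog(c=5)]
  8. access dog: HIT, count now 6. Cache: [lime(c=1) dog(c=6)]
  9. access dog: HIT, count now 7. Cache: [lime(c=1) dog(c=7)]
  10. access fox: MISS, evict lime(c=1). Cache: [fox(c=1) dog(c=7)]
  11. access peach: MISS, evict fox(c=1). Cache: [peach(c=1) dog(c=7)]
  12. access dog: HIT, count now 8. Cache: [peach(c=1) dog(c=8)]
  13. access dog: HIT, count now 9. Cache: [peach(c=1) dog(c=9)]
  14. access fox: MISS, evict peach(c=1). Cache: [fox(c=1) dog(c=9)]
Total: 8 hits, 6 misses, 4 evictions

Hit rate = 8/14 = 4/7

Answer: 4/7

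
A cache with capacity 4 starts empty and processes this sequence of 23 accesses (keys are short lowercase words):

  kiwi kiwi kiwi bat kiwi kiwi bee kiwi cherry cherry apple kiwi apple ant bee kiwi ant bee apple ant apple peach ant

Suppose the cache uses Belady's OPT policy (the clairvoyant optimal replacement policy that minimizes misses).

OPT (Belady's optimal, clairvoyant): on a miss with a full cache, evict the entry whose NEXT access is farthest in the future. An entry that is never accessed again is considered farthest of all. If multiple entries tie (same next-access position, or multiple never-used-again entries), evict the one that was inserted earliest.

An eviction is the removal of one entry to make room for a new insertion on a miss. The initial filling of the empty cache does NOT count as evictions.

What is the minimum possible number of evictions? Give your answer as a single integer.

Answer: 3

Derivation:
OPT (Belady) simulation (capacity=4):
  1. access kiwi: MISS. Cache: [kiwi]
  2. access kiwi: HIT. Next use of kiwi: step 3. Cache: [kiwi]
  3. access kiwi: HIT. Next use of kiwi: step 5. Cache: [kiwi]
  4. access bat: MISS. Cache: [kiwi bat]
  5. access kiwi: HIT. Next use of kiwi: step 6. Cache: [kiwi bat]
  6. access kiwi: HIT. Next use of kiwi: step 8. Cache: [kiwi bat]
  7. access bee: MISS. Cache: [kiwi bat bee]
  8. access kiwi: HIT. Next use of kiwi: step 12. Cache: [kiwi bat bee]
  9. access cherry: MISS. Cache: [kiwi bat bee cherry]
  10. access cherry: HIT. Next use of cherry: never. Cache: [kiwi bat bee cherry]
  11. access apple: MISS, evict bat (next use: never). Cache: [kiwi bee cherry apple]
  12. access kiwi: HIT. Next use of kiwi: step 16. Cache: [kiwi bee cherry apple]
  13. access apple: HIT. Next use of apple: step 19. Cache: [kiwi bee cherry apple]
  14. access ant: MISS, evict cherry (next use: never). Cache: [kiwi bee apple ant]
  15. access bee: HIT. Next use of bee: step 18. Cache: [kiwi bee apple ant]
  16. access kiwi: HIT. Next use of kiwi: never. Cache: [kiwi bee apple ant]
  17. access ant: HIT. Next use of ant: step 20. Cache: [kiwi bee apple ant]
  18. access bee: HIT. Next use of bee: never. Cache: [kiwi bee apple ant]
  19. access apple: HIT. Next use of apple: step 21. Cache: [kiwi bee apple ant]
  20. access ant: HIT. Next use of ant: step 23. Cache: [kiwi bee apple ant]
  21. access apple: HIT. Next use of apple: never. Cache: [kiwi bee apple ant]
  22. access peach: MISS, evict kiwi (next use: never). Cache: [bee apple ant peach]
  23. access ant: HIT. Next use of ant: never. Cache: [bee apple ant peach]
Total: 16 hits, 7 misses, 3 evictions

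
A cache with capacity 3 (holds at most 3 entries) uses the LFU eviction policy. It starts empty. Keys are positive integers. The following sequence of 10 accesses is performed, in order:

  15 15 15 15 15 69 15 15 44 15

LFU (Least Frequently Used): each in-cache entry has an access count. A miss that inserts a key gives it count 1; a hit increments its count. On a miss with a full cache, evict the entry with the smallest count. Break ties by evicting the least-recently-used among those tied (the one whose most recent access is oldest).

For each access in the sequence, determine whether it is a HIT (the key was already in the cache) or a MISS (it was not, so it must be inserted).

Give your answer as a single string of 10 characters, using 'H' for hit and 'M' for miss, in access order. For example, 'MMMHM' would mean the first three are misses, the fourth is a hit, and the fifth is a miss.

Answer: MHHHHMHHMH

Derivation:
LFU simulation (capacity=3):
  1. access 15: MISS. Cache: [15(c=1)]
  2. access 15: HIT, count now 2. Cache: [15(c=2)]
  3. access 15: HIT, count now 3. Cache: [15(c=3)]
  4. access 15: HIT, count now 4. Cache: [15(c=4)]
  5. access 15: HIT, count now 5. Cache: [15(c=5)]
  6. access 69: MISS. Cache: [69(c=1) 15(c=5)]
  7. access 15: HIT, count now 6. Cache: [69(c=1) 15(c=6)]
  8. access 15: HIT, count now 7. Cache: [69(c=1) 15(c=7)]
  9. access 44: MISS. Cache: [69(c=1) 44(c=1) 15(c=7)]
  10. access 15: HIT, count now 8. Cache: [69(c=1) 44(c=1) 15(c=8)]
Total: 7 hits, 3 misses, 0 evictions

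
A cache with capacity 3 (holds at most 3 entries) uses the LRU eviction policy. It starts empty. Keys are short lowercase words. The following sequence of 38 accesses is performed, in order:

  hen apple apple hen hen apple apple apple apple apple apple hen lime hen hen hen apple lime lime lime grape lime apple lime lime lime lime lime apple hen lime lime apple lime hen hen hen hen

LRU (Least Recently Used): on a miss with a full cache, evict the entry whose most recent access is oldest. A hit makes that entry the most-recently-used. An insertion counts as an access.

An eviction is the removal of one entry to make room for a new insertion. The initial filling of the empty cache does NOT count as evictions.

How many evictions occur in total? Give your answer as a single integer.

Answer: 2

Derivation:
LRU simulation (capacity=3):
  1. access hen: MISS. Cache (LRU->MRU): [hen]
  2. access apple: MISS. Cache (LRU->MRU): [hen apple]
  3. access apple: HIT. Cache (LRU->MRU): [hen apple]
  4. access hen: HIT. Cache (LRU->MRU): [apple hen]
  5. access hen: HIT. Cache (LRU->MRU): [apple hen]
  6. access apple: HIT. Cache (LRU->MRU): [hen apple]
  7. access apple: HIT. Cache (LRU->MRU): [hen apple]
  8. access apple: HIT. Cache (LRU->MRU): [hen apple]
  9. access apple: HIT. Cache (LRU->MRU): [hen apple]
  10. access apple: HIT. Cache (LRU->MRU): [hen apple]
  11. access apple: HIT. Cache (LRU->MRU): [hen apple]
  12. access hen: HIT. Cache (LRU->MRU): [apple hen]
  13. access lime: MISS. Cache (LRU->MRU): [apple hen lime]
  14. access hen: HIT. Cache (LRU->MRU): [apple lime hen]
  15. access hen: HIT. Cache (LRU->MRU): [apple lime hen]
  16. access hen: HIT. Cache (LRU->MRU): [apple lime hen]
  17. access apple: HIT. Cache (LRU->MRU): [lime hen apple]
  18. access lime: HIT. Cache (LRU->MRU): [hen apple lime]
  19. access lime: HIT. Cache (LRU->MRU): [hen apple lime]
  20. access lime: HIT. Cache (LRU->MRU): [hen apple lime]
  21. access grape: MISS, evict hen. Cache (LRU->MRU): [apple lime grape]
  22. access lime: HIT. Cache (LRU->MRU): [apple grape lime]
  23. access apple: HIT. Cache (LRU->MRU): [grape lime apple]
  24. access lime: HIT. Cache (LRU->MRU): [grape apple lime]
  25. access lime: HIT. Cache (LRU->MRU): [grape apple lime]
  26. access lime: HIT. Cache (LRU->MRU): [grape apple lime]
  27. access lime: HIT. Cache (LRU->MRU): [grape apple lime]
  28. access lime: HIT. Cache (LRU->MRU): [grape apple lime]
  29. access apple: HIT. Cache (LRU->MRU): [grape lime apple]
  30. access hen: MISS, evict grape. Cache (LRU->MRU): [lime apple hen]
  31. access lime: HIT. Cache (LRU->MRU): [apple hen lime]
  32. access lime: HIT. Cache (LRU->MRU): [apple hen lime]
  33. access apple: HIT. Cache (LRU->MRU): [hen lime apple]
  34. access lime: HIT. Cache (LRU->MRU): [hen apple lime]
  35. access hen: HIT. Cache (LRU->MRU): [apple lime hen]
  36. access hen: HIT. Cache (LRU->MRU): [apple lime hen]
  37. access hen: HIT. Cache (LRU->MRU): [apple lime hen]
  38. access hen: HIT. Cache (LRU->MRU): [apple lime hen]
Total: 33 hits, 5 misses, 2 evictions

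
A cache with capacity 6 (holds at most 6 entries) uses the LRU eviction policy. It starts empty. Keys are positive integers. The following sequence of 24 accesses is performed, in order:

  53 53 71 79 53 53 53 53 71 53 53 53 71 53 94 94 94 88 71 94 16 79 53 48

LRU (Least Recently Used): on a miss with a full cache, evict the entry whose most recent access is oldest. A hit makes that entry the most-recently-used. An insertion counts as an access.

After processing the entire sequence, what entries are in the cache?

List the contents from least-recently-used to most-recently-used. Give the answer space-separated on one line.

Answer: 71 94 16 79 53 48

Derivation:
LRU simulation (capacity=6):
  1. access 53: MISS. Cache (LRU->MRU): [53]
  2. access 53: HIT. Cache (LRU->MRU): [53]
  3. access 71: MISS. Cache (LRU->MRU): [53 71]
  4. access 79: MISS. Cache (LRU->MRU): [53 71 79]
  5. access 53: HIT. Cache (LRU->MRU): [71 79 53]
  6. access 53: HIT. Cache (LRU->MRU): [71 79 53]
  7. access 53: HIT. Cache (LRU->MRU): [71 79 53]
  8. access 53: HIT. Cache (LRU->MRU): [71 79 53]
  9. access 71: HIT. Cache (LRU->MRU): [79 53 71]
  10. access 53: HIT. Cache (LRU->MRU): [79 71 53]
  11. access 53: HIT. Cache (LRU->MRU): [79 71 53]
  12. access 53: HIT. Cache (LRU->MRU): [79 71 53]
  13. access 71: HIT. Cache (LRU->MRU): [79 53 71]
  14. access 53: HIT. Cache (LRU->MRU): [79 71 53]
  15. access 94: MISS. Cache (LRU->MRU): [79 71 53 94]
  16. access 94: HIT. Cache (LRU->MRU): [79 71 53 94]
  17. access 94: HIT. Cache (LRU->MRU): [79 71 53 94]
  18. access 88: MISS. Cache (LRU->MRU): [79 71 53 94 88]
  19. access 71: HIT. Cache (LRU->MRU): [79 53 94 88 71]
  20. access 94: HIT. Cache (LRU->MRU): [79 53 88 71 94]
  21. access 16: MISS. Cache (LRU->MRU): [79 53 88 71 94 16]
  22. access 79: HIT. Cache (LRU->MRU): [53 88 71 94 16 79]
  23. access 53: HIT. Cache (LRU->MRU): [88 71 94 16 79 53]
  24. access 48: MISS, evict 88. Cache (LRU->MRU): [71 94 16 79 53 48]
Total: 17 hits, 7 misses, 1 evictions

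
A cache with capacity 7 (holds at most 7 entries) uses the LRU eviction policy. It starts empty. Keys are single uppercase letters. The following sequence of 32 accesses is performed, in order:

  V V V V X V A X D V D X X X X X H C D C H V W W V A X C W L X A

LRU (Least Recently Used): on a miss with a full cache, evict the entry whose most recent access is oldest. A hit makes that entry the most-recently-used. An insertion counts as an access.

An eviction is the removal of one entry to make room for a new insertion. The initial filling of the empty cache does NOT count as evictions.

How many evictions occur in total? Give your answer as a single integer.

LRU simulation (capacity=7):
  1. access V: MISS. Cache (LRU->MRU): [V]
  2. access V: HIT. Cache (LRU->MRU): [V]
  3. access V: HIT. Cache (LRU->MRU): [V]
  4. access V: HIT. Cache (LRU->MRU): [V]
  5. access X: MISS. Cache (LRU->MRU): [V X]
  6. access V: HIT. Cache (LRU->MRU): [X V]
  7. access A: MISS. Cache (LRU->MRU): [X V A]
  8. access X: HIT. Cache (LRU->MRU): [V A X]
  9. access D: MISS. Cache (LRU->MRU): [V A X D]
  10. access V: HIT. Cache (LRU->MRU): [A X D V]
  11. access D: HIT. Cache (LRU->MRU): [A X V D]
  12. access X: HIT. Cache (LRU->MRU): [A V D X]
  13. access X: HIT. Cache (LRU->MRU): [A V D X]
  14. access X: HIT. Cache (LRU->MRU): [A V D X]
  15. access X: HIT. Cache (LRU->MRU): [A V D X]
  16. access X: HIT. Cache (LRU->MRU): [A V D X]
  17. access H: MISS. Cache (LRU->MRU): [A V D X H]
  18. access C: MISS. Cache (LRU->MRU): [A V D X H C]
  19. access D: HIT. Cache (LRU->MRU): [A V X H C D]
  20. access C: HIT. Cache (LRU->MRU): [A V X H D C]
  21. access H: HIT. Cache (LRU->MRU): [A V X D C H]
  22. access V: HIT. Cache (LRU->MRU): [A X D C H V]
  23. access W: MISS. Cache (LRU->MRU): [A X D C H V W]
  24. access W: HIT. Cache (LRU->MRU): [A X D C H V W]
  25. access V: HIT. Cache (LRU->MRU): [A X D C H W V]
  26. access A: HIT. Cache (LRU->MRU): [X D C H W V A]
  27. access X: HIT. Cache (LRU->MRU): [D C H W V A X]
  28. access C: HIT. Cache (LRU->MRU): [D H W V A X C]
  29. access W: HIT. Cache (LRU->MRU): [D H V A X C W]
  30. access L: MISS, evict D. Cache (LRU->MRU): [H V A X C W L]
  31. access X: HIT. Cache (LRU->MRU): [H V A C W L X]
  32. access A: HIT. Cache (LRU->MRU): [H V C W L X A]
Total: 24 hits, 8 misses, 1 evictions

Answer: 1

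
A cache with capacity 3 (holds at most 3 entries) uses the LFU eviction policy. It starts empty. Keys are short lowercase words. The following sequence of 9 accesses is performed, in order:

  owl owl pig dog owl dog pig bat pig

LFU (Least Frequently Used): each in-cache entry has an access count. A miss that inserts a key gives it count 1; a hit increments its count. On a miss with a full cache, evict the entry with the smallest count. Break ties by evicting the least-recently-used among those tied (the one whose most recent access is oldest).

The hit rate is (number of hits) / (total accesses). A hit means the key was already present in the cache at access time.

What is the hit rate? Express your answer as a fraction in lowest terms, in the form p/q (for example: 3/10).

LFU simulation (capacity=3):
  1. access owl: MISS. Cache: [owl(c=1)]
  2. access owl: HIT, count now 2. Cache: [owl(c=2)]
  3. access pig: MISS. Cache: [pig(c=1) owl(c=2)]
  4. access dog: MISS. Cache: [pig(c=1) dog(c=1) owl(c=2)]
  5. access owl: HIT, count now 3. Cache: [pig(c=1) dog(c=1) owl(c=3)]
  6. access dog: HIT, count now 2. Cache: [pig(c=1) dog(c=2) owl(c=3)]
  7. access pig: HIT, count now 2. Cache: [dog(c=2) pig(c=2) owl(c=3)]
  8. access bat: MISS, evict dog(c=2). Cache: [bat(c=1) pig(c=2) owl(c=3)]
  9. access pig: HIT, count now 3. Cache: [bat(c=1) owl(c=3) pig(c=3)]
Total: 5 hits, 4 misses, 1 evictions

Hit rate = 5/9

Answer: 5/9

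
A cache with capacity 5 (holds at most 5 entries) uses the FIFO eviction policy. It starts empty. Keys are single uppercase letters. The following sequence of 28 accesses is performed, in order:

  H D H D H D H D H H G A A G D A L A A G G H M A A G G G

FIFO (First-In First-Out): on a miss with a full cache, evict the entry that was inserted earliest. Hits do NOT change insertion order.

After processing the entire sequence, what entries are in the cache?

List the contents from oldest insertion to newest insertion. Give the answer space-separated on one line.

FIFO simulation (capacity=5):
  1. access H: MISS. Cache (old->new): [H]
  2. access D: MISS. Cache (old->new): [H D]
  3. access H: HIT. Cache (old->new): [H D]
  4. access D: HIT. Cache (old->new): [H D]
  5. access H: HIT. Cache (old->new): [H D]
  6. access D: HIT. Cache (old->new): [H D]
  7. access H: HIT. Cache (old->new): [H D]
  8. access D: HIT. Cache (old->new): [H D]
  9. access H: HIT. Cache (old->new): [H D]
  10. access H: HIT. Cache (old->new): [H D]
  11. access G: MISS. Cache (old->new): [H D G]
  12. access A: MISS. Cache (old->new): [H D G A]
  13. access A: HIT. Cache (old->new): [H D G A]
  14. access G: HIT. Cache (old->new): [H D G A]
  15. access D: HIT. Cache (old->new): [H D G A]
  16. access A: HIT. Cache (old->new): [H D G A]
  17. access L: MISS. Cache (old->new): [H D G A L]
  18. access A: HIT. Cache (old->new): [H D G A L]
  19. access A: HIT. Cache (old->new): [H D G A L]
  20. access G: HIT. Cache (old->new): [H D G A L]
  21. access G: HIT. Cache (old->new): [H D G A L]
  22. access H: HIT. Cache (old->new): [H D G A L]
  23. access M: MISS, evict H. Cache (old->new): [D G A L M]
  24. access A: HIT. Cache (old->new): [D G A L M]
  25. access A: HIT. Cache (old->new): [D G A L M]
  26. access G: HIT. Cache (old->new): [D G A L M]
  27. access G: HIT. Cache (old->new): [D G A L M]
  28. access G: HIT. Cache (old->new): [D G A L M]
Total: 22 hits, 6 misses, 1 evictions

Answer: D G A L M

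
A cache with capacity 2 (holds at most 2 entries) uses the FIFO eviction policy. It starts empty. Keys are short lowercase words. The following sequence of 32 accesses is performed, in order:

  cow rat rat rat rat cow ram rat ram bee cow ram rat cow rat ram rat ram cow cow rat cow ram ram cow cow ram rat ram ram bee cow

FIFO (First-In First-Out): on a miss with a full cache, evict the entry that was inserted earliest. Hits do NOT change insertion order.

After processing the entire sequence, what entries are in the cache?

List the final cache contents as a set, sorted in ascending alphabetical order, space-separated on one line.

FIFO simulation (capacity=2):
  1. access cow: MISS. Cache (old->new): [cow]
  2. access rat: MISS. Cache (old->new): [cow rat]
  3. access rat: HIT. Cache (old->new): [cow rat]
  4. access rat: HIT. Cache (old->new): [cow rat]
  5. access rat: HIT. Cache (old->new): [cow rat]
  6. access cow: HIT. Cache (old->new): [cow rat]
  7. access ram: MISS, evict cow. Cache (old->new): [rat ram]
  8. access rat: HIT. Cache (old->new): [rat ram]
  9. access ram: HIT. Cache (old->new): [rat ram]
  10. access bee: MISS, evict rat. Cache (old->new): [ram bee]
  11. access cow: MISS, evict ram. Cache (old->new): [bee cow]
  12. access ram: MISS, evict bee. Cache (old->new): [cow ram]
  13. access rat: MISS, evict cow. Cache (old->new): [ram rat]
  14. access cow: MISS, evict ram. Cache (old->new): [rat cow]
  15. access rat: HIT. Cache (old->new): [rat cow]
  16. access ram: MISS, evict rat. Cache (old->new): [cow ram]
  17. access rat: MISS, evict cow. Cache (old->new): [ram rat]
  18. access ram: HIT. Cache (old->new): [ram rat]
  19. access cow: MISS, evict ram. Cache (old->new): [rat cow]
  20. access cow: HIT. Cache (old->new): [rat cow]
  21. access rat: HIT. Cache (old->new): [rat cow]
  22. access cow: HIT. Cache (old->new): [rat cow]
  23. access ram: MISS, evict rat. Cache (old->new): [cow ram]
  24. access ram: HIT. Cache (old->new): [cow ram]
  25. access cow: HIT. Cache (old->new): [cow ram]
  26. access cow: HIT. Cache (old->new): [cow ram]
  27. access ram: HIT. Cache (old->new): [cow ram]
  28. access rat: MISS, evict cow. Cache (old->new): [ram rat]
  29. access ram: HIT. Cache (old->new): [ram rat]
  30. access ram: HIT. Cache (old->new): [ram rat]
  31. access bee: MISS, evict ram. Cache (old->new): [rat bee]
  32. access cow: MISS, evict rat. Cache (old->new): [bee cow]
Total: 17 hits, 15 misses, 13 evictions

Answer: bee cow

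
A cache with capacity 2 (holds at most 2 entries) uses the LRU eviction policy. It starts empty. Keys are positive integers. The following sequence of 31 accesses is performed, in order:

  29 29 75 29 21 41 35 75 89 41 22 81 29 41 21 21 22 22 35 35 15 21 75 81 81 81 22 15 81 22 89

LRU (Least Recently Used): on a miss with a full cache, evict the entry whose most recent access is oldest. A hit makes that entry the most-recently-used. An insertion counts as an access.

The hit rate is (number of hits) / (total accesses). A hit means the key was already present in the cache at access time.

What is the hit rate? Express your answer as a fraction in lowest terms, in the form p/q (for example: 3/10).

Answer: 7/31

Derivation:
LRU simulation (capacity=2):
  1. access 29: MISS. Cache (LRU->MRU): [29]
  2. access 29: HIT. Cache (LRU->MRU): [29]
  3. access 75: MISS. Cache (LRU->MRU): [29 75]
  4. access 29: HIT. Cache (LRU->MRU): [75 29]
  5. access 21: MISS, evict 75. Cache (LRU->MRU): [29 21]
  6. access 41: MISS, evict 29. Cache (LRU->MRU): [21 41]
  7. access 35: MISS, evict 21. Cache (LRU->MRU): [41 35]
  8. access 75: MISS, evict 41. Cache (LRU->MRU): [35 75]
  9. access 89: MISS, evict 35. Cache (LRU->MRU): [75 89]
  10. access 41: MISS, evict 75. Cache (LRU->MRU): [89 41]
  11. access 22: MISS, evict 89. Cache (LRU->MRU): [41 22]
  12. access 81: MISS, evict 41. Cache (LRU->MRU): [22 81]
  13. access 29: MISS, evict 22. Cache (LRU->MRU): [81 29]
  14. access 41: MISS, evict 81. Cache (LRU->MRU): [29 41]
  15. access 21: MISS, evict 29. Cache (LRU->MRU): [41 21]
  16. access 21: HIT. Cache (LRU->MRU): [41 21]
  17. access 22: MISS, evict 41. Cache (LRU->MRU): [21 22]
  18. access 22: HIT. Cache (LRU->MRU): [21 22]
  19. access 35: MISS, evict 21. Cache (LRU->MRU): [22 35]
  20. access 35: HIT. Cache (LRU->MRU): [22 35]
  21. access 15: MISS, evict 22. Cache (LRU->MRU): [35 15]
  22. access 21: MISS, evict 35. Cache (LRU->MRU): [15 21]
  23. access 75: MISS, evict 15. Cache (LRU->MRU): [21 75]
  24. access 81: MISS, evict 21. Cache (LRU->MRU): [75 81]
  25. access 81: HIT. Cache (LRU->MRU): [75 81]
  26. access 81: HIT. Cache (LRU->MRU): [75 81]
  27. access 22: MISS, evict 75. Cache (LRU->MRU): [81 22]
  28. access 15: MISS, evict 81. Cache (LRU->MRU): [22 15]
  29. access 81: MISS, evict 22. Cache (LRU->MRU): [15 81]
  30. access 22: MISS, evict 15. Cache (LRU->MRU): [81 22]
  31. access 89: MISS, evict 81. Cache (LRU->MRU): [22 89]
Total: 7 hits, 24 misses, 22 evictions

Hit rate = 7/31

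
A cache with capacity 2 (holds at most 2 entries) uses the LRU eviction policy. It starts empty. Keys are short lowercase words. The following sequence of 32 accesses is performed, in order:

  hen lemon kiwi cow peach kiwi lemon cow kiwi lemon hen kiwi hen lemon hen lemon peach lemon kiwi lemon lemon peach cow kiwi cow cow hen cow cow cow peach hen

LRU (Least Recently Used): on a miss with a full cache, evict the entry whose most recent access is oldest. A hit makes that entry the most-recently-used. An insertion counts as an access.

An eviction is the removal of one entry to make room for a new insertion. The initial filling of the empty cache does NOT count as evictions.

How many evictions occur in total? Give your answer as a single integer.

LRU simulation (capacity=2):
  1. access hen: MISS. Cache (LRU->MRU): [hen]
  2. access lemon: MISS. Cache (LRU->MRU): [hen lemon]
  3. access kiwi: MISS, evict hen. Cache (LRU->MRU): [lemon kiwi]
  4. access cow: MISS, evict lemon. Cache (LRU->MRU): [kiwi cow]
  5. access peach: MISS, evict kiwi. Cache (LRU->MRU): [cow peach]
  6. access kiwi: MISS, evict cow. Cache (LRU->MRU): [peach kiwi]
  7. access lemon: MISS, evict peach. Cache (LRU->MRU): [kiwi lemon]
  8. access cow: MISS, evict kiwi. Cache (LRU->MRU): [lemon cow]
  9. access kiwi: MISS, evict lemon. Cache (LRU->MRU): [cow kiwi]
  10. access lemon: MISS, evict cow. Cache (LRU->MRU): [kiwi lemon]
  11. access hen: MISS, evict kiwi. Cache (LRU->MRU): [lemon hen]
  12. access kiwi: MISS, evict lemon. Cache (LRU->MRU): [hen kiwi]
  13. access hen: HIT. Cache (LRU->MRU): [kiwi hen]
  14. access lemon: MISS, evict kiwi. Cache (LRU->MRU): [hen lemon]
  15. access hen: HIT. Cache (LRU->MRU): [lemon hen]
  16. access lemon: HIT. Cache (LRU->MRU): [hen lemon]
  17. access peach: MISS, evict hen. Cache (LRU->MRU): [lemon peach]
  18. access lemon: HIT. Cache (LRU->MRU): [peach lemon]
  19. access kiwi: MISS, evict peach. Cache (LRU->MRU): [lemon kiwi]
  20. access lemon: HIT. Cache (LRU->MRU): [kiwi lemon]
  21. access lemon: HIT. Cache (LRU->MRU): [kiwi lemon]
  22. access peach: MISS, evict kiwi. Cache (LRU->MRU): [lemon peach]
  23. access cow: MISS, evict lemon. Cache (LRU->MRU): [peach cow]
  24. access kiwi: MISS, evict peach. Cache (LRU->MRU): [cow kiwi]
  25. access cow: HIT. Cache (LRU->MRU): [kiwi cow]
  26. access cow: HIT. Cache (LRU->MRU): [kiwi cow]
  27. access hen: MISS, evict kiwi. Cache (LRU->MRU): [cow hen]
  28. access cow: HIT. Cache (LRU->MRU): [hen cow]
  29. access cow: HIT. Cache (LRU->MRU): [hen cow]
  30. access cow: HIT. Cache (LRU->MRU): [hen cow]
  31. access peach: MISS, evict hen. Cache (LRU->MRU): [cow peach]
  32. access hen: MISS, evict cow. Cache (LRU->MRU): [peach hen]
Total: 11 hits, 21 misses, 19 evictions

Answer: 19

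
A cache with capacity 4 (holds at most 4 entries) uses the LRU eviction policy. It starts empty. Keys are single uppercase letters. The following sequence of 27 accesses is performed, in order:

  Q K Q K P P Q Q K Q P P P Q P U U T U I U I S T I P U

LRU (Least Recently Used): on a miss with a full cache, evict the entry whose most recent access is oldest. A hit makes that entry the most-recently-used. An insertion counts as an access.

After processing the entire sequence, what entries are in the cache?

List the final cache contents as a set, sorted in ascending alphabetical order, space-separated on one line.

Answer: I P T U

Derivation:
LRU simulation (capacity=4):
  1. access Q: MISS. Cache (LRU->MRU): [Q]
  2. access K: MISS. Cache (LRU->MRU): [Q K]
  3. access Q: HIT. Cache (LRU->MRU): [K Q]
  4. access K: HIT. Cache (LRU->MRU): [Q K]
  5. access P: MISS. Cache (LRU->MRU): [Q K P]
  6. access P: HIT. Cache (LRU->MRU): [Q K P]
  7. access Q: HIT. Cache (LRU->MRU): [K P Q]
  8. access Q: HIT. Cache (LRU->MRU): [K P Q]
  9. access K: HIT. Cache (LRU->MRU): [P Q K]
  10. access Q: HIT. Cache (LRU->MRU): [P K Q]
  11. access P: HIT. Cache (LRU->MRU): [K Q P]
  12. access P: HIT. Cache (LRU->MRU): [K Q P]
  13. access P: HIT. Cache (LRU->MRU): [K Q P]
  14. access Q: HIT. Cache (LRU->MRU): [K P Q]
  15. access P: HIT. Cache (LRU->MRU): [K Q P]
  16. access U: MISS. Cache (LRU->MRU): [K Q P U]
  17. access U: HIT. Cache (LRU->MRU): [K Q P U]
  18. access T: MISS, evict K. Cache (LRU->MRU): [Q P U T]
  19. access U: HIT. Cache (LRU->MRU): [Q P T U]
  20. access I: MISS, evict Q. Cache (LRU->MRU): [P T U I]
  21. access U: HIT. Cache (LRU->MRU): [P T I U]
  22. access I: HIT. Cache (LRU->MRU): [P T U I]
  23. access S: MISS, evict P. Cache (LRU->MRU): [T U I S]
  24. access T: HIT. Cache (LRU->MRU): [U I S T]
  25. access I: HIT. Cache (LRU->MRU): [U S T I]
  26. access P: MISS, evict U. Cache (LRU->MRU): [S T I P]
  27. access U: MISS, evict S. Cache (LRU->MRU): [T I P U]
Total: 18 hits, 9 misses, 5 evictions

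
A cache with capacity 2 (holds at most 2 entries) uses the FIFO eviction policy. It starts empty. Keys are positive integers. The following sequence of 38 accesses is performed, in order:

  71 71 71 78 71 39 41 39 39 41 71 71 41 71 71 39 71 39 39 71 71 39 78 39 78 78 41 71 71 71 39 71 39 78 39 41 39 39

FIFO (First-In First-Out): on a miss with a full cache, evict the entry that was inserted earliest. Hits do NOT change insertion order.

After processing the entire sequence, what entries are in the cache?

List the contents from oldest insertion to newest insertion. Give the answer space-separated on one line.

FIFO simulation (capacity=2):
  1. access 71: MISS. Cache (old->new): [71]
  2. access 71: HIT. Cache (old->new): [71]
  3. access 71: HIT. Cache (old->new): [71]
  4. access 78: MISS. Cache (old->new): [71 78]
  5. access 71: HIT. Cache (old->new): [71 78]
  6. access 39: MISS, evict 71. Cache (old->new): [78 39]
  7. access 41: MISS, evict 78. Cache (old->new): [39 41]
  8. access 39: HIT. Cache (old->new): [39 41]
  9. access 39: HIT. Cache (old->new): [39 41]
  10. access 41: HIT. Cache (old->new): [39 41]
  11. access 71: MISS, evict 39. Cache (old->new): [41 71]
  12. access 71: HIT. Cache (old->new): [41 71]
  13. access 41: HIT. Cache (old->new): [41 71]
  14. access 71: HIT. Cache (old->new): [41 71]
  15. access 71: HIT. Cache (old->new): [41 71]
  16. access 39: MISS, evict 41. Cache (old->new): [71 39]
  17. access 71: HIT. Cache (old->new): [71 39]
  18. access 39: HIT. Cache (old->new): [71 39]
  19. access 39: HIT. Cache (old->new): [71 39]
  20. access 71: HIT. Cache (old->new): [71 39]
  21. access 71: HIT. Cache (old->new): [71 39]
  22. access 39: HIT. Cache (old->new): [71 39]
  23. access 78: MISS, evict 71. Cache (old->new): [39 78]
  24. access 39: HIT. Cache (old->new): [39 78]
  25. access 78: HIT. Cache (old->new): [39 78]
  26. access 78: HIT. Cache (old->new): [39 78]
  27. access 41: MISS, evict 39. Cache (old->new): [78 41]
  28. access 71: MISS, evict 78. Cache (old->new): [41 71]
  29. access 71: HIT. Cache (old->new): [41 71]
  30. access 71: HIT. Cache (old->new): [41 71]
  31. access 39: MISS, evict 41. Cache (old->new): [71 39]
  32. access 71: HIT. Cache (old->new): [71 39]
  33. access 39: HIT. Cache (old->new): [71 39]
  34. access 78: MISS, evict 71. Cache (old->new): [39 78]
  35. access 39: HIT. Cache (old->new): [39 78]
  36. access 41: MISS, evict 39. Cache (old->new): [78 41]
  37. access 39: MISS, evict 78. Cache (old->new): [41 39]
  38. access 39: HIT. Cache (old->new): [41 39]
Total: 25 hits, 13 misses, 11 evictions

Answer: 41 39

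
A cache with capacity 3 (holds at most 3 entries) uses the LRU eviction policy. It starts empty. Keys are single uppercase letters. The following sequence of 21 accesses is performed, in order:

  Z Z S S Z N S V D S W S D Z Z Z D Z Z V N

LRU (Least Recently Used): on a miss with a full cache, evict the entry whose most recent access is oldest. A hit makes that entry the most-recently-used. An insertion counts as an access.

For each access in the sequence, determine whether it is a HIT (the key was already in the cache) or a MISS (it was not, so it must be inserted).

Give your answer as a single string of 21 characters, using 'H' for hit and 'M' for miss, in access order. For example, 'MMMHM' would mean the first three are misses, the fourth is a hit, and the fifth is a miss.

LRU simulation (capacity=3):
  1. access Z: MISS. Cache (LRU->MRU): [Z]
  2. access Z: HIT. Cache (LRU->MRU): [Z]
  3. access S: MISS. Cache (LRU->MRU): [Z S]
  4. access S: HIT. Cache (LRU->MRU): [Z S]
  5. access Z: HIT. Cache (LRU->MRU): [S Z]
  6. access N: MISS. Cache (LRU->MRU): [S Z N]
  7. access S: HIT. Cache (LRU->MRU): [Z N S]
  8. access V: MISS, evict Z. Cache (LRU->MRU): [N S V]
  9. access D: MISS, evict N. Cache (LRU->MRU): [S V D]
  10. access S: HIT. Cache (LRU->MRU): [V D S]
  11. access W: MISS, evict V. Cache (LRU->MRU): [D S W]
  12. access S: HIT. Cache (LRU->MRU): [D W S]
  13. access D: HIT. Cache (LRU->MRU): [W S D]
  14. access Z: MISS, evict W. Cache (LRU->MRU): [S D Z]
  15. access Z: HIT. Cache (LRU->MRU): [S D Z]
  16. access Z: HIT. Cache (LRU->MRU): [S D Z]
  17. access D: HIT. Cache (LRU->MRU): [S Z D]
  18. access Z: HIT. Cache (LRU->MRU): [S D Z]
  19. access Z: HIT. Cache (LRU->MRU): [S D Z]
  20. access V: MISS, evict S. Cache (LRU->MRU): [D Z V]
  21. access N: MISS, evict D. Cache (LRU->MRU): [Z V N]
Total: 12 hits, 9 misses, 6 evictions

Answer: MHMHHMHMMHMHHMHHHHHMM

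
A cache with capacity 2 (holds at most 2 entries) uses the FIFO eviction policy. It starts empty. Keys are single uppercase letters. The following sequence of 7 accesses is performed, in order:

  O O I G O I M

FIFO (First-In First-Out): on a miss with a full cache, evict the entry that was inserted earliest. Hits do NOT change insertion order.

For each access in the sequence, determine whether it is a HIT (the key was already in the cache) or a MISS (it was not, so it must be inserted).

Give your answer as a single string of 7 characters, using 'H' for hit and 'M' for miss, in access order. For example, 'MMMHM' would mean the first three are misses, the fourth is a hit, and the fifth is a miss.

Answer: MHMMMMM

Derivation:
FIFO simulation (capacity=2):
  1. access O: MISS. Cache (old->new): [O]
  2. access O: HIT. Cache (old->new): [O]
  3. access I: MISS. Cache (old->new): [O I]
  4. access G: MISS, evict O. Cache (old->new): [I G]
  5. access O: MISS, evict I. Cache (old->new): [G O]
  6. access I: MISS, evict G. Cache (old->new): [O I]
  7. access M: MISS, evict O. Cache (old->new): [I M]
Total: 1 hits, 6 misses, 4 evictions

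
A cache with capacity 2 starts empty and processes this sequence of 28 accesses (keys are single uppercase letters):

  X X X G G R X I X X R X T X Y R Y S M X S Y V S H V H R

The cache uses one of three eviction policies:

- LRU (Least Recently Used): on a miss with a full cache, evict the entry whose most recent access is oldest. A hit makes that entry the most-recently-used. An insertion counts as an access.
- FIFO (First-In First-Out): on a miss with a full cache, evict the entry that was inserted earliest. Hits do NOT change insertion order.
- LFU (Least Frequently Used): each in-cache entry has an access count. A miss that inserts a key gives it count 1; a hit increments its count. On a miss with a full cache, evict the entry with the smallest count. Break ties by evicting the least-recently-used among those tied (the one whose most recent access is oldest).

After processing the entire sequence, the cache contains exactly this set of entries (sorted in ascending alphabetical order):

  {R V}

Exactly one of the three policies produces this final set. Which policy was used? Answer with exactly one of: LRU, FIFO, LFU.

Simulating under each policy and comparing final sets:
  LRU: final set = {H R} -> differs
  FIFO: final set = {R V} -> MATCHES target
  LFU: final set = {R X} -> differs
Only FIFO produces the target set.

Answer: FIFO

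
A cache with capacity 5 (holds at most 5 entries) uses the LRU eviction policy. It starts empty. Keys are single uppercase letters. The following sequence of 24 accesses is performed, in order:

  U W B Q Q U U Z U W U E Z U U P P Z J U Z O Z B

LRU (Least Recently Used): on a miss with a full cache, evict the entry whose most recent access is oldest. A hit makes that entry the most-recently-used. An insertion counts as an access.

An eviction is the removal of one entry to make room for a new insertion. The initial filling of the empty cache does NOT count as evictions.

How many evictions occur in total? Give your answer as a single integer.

LRU simulation (capacity=5):
  1. access U: MISS. Cache (LRU->MRU): [U]
  2. access W: MISS. Cache (LRU->MRU): [U W]
  3. access B: MISS. Cache (LRU->MRU): [U W B]
  4. access Q: MISS. Cache (LRU->MRU): [U W B Q]
  5. access Q: HIT. Cache (LRU->MRU): [U W B Q]
  6. access U: HIT. Cache (LRU->MRU): [W B Q U]
  7. access U: HIT. Cache (LRU->MRU): [W B Q U]
  8. access Z: MISS. Cache (LRU->MRU): [W B Q U Z]
  9. access U: HIT. Cache (LRU->MRU): [W B Q Z U]
  10. access W: HIT. Cache (LRU->MRU): [B Q Z U W]
  11. access U: HIT. Cache (LRU->MRU): [B Q Z W U]
  12. access E: MISS, evict B. Cache (LRU->MRU): [Q Z W U E]
  13. access Z: HIT. Cache (LRU->MRU): [Q W U E Z]
  14. access U: HIT. Cache (LRU->MRU): [Q W E Z U]
  15. access U: HIT. Cache (LRU->MRU): [Q W E Z U]
  16. access P: MISS, evict Q. Cache (LRU->MRU): [W E Z U P]
  17. access P: HIT. Cache (LRU->MRU): [W E Z U P]
  18. access Z: HIT. Cache (LRU->MRU): [W E U P Z]
  19. access J: MISS, evict W. Cache (LRU->MRU): [E U P Z J]
  20. access U: HIT. Cache (LRU->MRU): [E P Z J U]
  21. access Z: HIT. Cache (LRU->MRU): [E P J U Z]
  22. access O: MISS, evict E. Cache (LRU->MRU): [P J U Z O]
  23. access Z: HIT. Cache (LRU->MRU): [P J U O Z]
  24. access B: MISS, evict P. Cache (LRU->MRU): [J U O Z B]
Total: 14 hits, 10 misses, 5 evictions

Answer: 5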